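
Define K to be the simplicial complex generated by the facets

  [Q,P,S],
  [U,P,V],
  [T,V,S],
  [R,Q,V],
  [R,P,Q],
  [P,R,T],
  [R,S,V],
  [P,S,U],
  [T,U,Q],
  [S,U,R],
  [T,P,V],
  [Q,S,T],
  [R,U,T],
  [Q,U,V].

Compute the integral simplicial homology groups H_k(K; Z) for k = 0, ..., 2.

Take the total order P < Q < R < S < T < U < V on the vertex set. Then K (dimension 2) consists of the simplices:

  0-simplices (7): P, Q, R, S, T, U, V
  1-simplices (21): PQ, PR, PS, PT, PU, PV, QR, QS, QT, QU, QV, RS, RT, RU, RV, ST, SU, SV, TU, TV, UV
  2-simplices (14): PQR, PQS, PRT, PSU, PTV, PUV, QRV, QST, QTU, QUV, RSU, RSV, RTU, STV

Hence C_0 ≅ Z^7, C_1 ≅ Z^21, C_2 ≅ Z^14.

∂_1: C_1 → C_0 maps an edge to its endpoints' difference, ∂[p,q] = q − p.
As a 7×21 matrix over Z this has rank 6, with invariant factors (1,1,1,1,1,1).

The boundary map ∂_2: C_2 → C_1 acts by ∂[p,q,r] = [q,r] − [p,r] + [p,q]. For instance
  ∂PQR = QR − PR + PQ,
  ∂RSV = SV − RV + RS.
The 21×14 boundary matrix has rank 13 and Smith normal form diag(1,1,1,1,1,1,1,1,1,1,1,1,1).

Now H_k = ker ∂_k / im ∂_{k+1}, so:

  H_0: rank C_0 − rank ∂_1 = 7 − 6 = 1, and the invariant factors of ∂_1 are all 1, so H_0 ≅ Z.
  H_1: rank ker ∂_1 − rank ∂_2 = (21 − 6) − 13 = 2, and the invariant factors of ∂_2 are all 1, so H_1 ≅ Z^2.
  H_2: rank ker ∂_2 − rank ∂_3 = (14 − 13) − 0 = 1, and there is no ∂_3, so H_2 ≅ Z.

H_0 ≅ Z,  H_1 ≅ Z^2,  H_2 ≅ Z.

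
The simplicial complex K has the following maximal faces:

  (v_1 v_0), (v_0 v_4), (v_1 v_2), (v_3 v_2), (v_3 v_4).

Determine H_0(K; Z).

Order the vertices as v_0 < v_1 < v_2 < v_3 < v_4. Listing each simplex with vertices in this order, K has dimension 1 with simplices:

  0-simplices (5): [v_0], [v_1], [v_2], [v_3], [v_4]
  1-simplices (5): [v_0,v_1], [v_0,v_4], [v_1,v_2], [v_2,v_3], [v_3,v_4]

so the chain groups are C_0 ≅ Z^5, C_1 ≅ Z^5.

Boundary ∂_1: C_1 → C_0 maps an edge to its endpoints' difference, ∂[p,q] = q − p.
This gives a 5×5 integer matrix of rank 4; reducing to Smith normal form yields diagonal entries (1,1,1,1).

Now H_k = ker ∂_k / im ∂_{k+1}, so:

  H_0: rank C_0 − rank ∂_1 = 5 − 4 = 1, and the invariant factors of ∂_1 are all 1, so H_0 = Z.

H_0 = Z.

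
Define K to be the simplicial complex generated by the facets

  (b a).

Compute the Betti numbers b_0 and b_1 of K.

Order the vertices as a < b. Listing each simplex with vertices in this order, K has dimension 1 with simplices:

  0-simplices (2): a, b
  1-simplices (1): ab

Hence C_0 ≅ Z^2, C_1 ≅ Z^1.

Boundary ∂_1: C_1 → C_0 maps an edge to its endpoints' difference, ∂[p,q] = q − p. For instance
  ∂ab = b − a.
The resulting 2×1 matrix has rank 1, and its Smith normal form has invariant factors (1).

Computing H_k = (kernel of ∂_k) / (image of ∂_{k+1}):

  H_0: rank C_0 − rank ∂_1 = 2 − 1 = 1, and the invariant factors of ∂_1 are all 1, so H_0 ≅ Z.
  H_1: rank ker ∂_1 − rank ∂_2 = (1 − 1) − 0 = 0, and there is no ∂_2, so H_1 ≅ 0.

As a check, the Euler characteristic is 2 − 1 = 1, which agrees with 1 − 0 = 1.

Hence the Betti numbers are b_0 = 1, b_1 = 0.

b_0 = 1, b_1 = 0.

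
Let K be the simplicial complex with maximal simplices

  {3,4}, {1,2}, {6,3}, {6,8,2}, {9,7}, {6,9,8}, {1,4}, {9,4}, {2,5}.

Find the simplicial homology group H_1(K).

We work with the vertex ordering 1 < 2 < 3 < 4 < 5 < 6 < 7 < 8 < 9. The simplices of K, each written with vertices in increasing order, are:

  0-simplices (9): [1], [2], [3], [4], [5], [6], [7], [8], [9]
  1-simplices (12): [1,2], [1,4], [2,5], [2,6], [2,8], [3,4], [3,6], [4,9], [6,8], [6,9], [7,9], [8,9]
  2-simplices (2): [2,6,8], [6,8,9]

Hence C_0 ≅ Z^9, C_1 ≅ Z^12, C_2 ≅ Z^2.

∂_1: C_1 → C_0 maps an edge to its endpoints' difference, ∂[p,q] = q − p.
The resulting 9×12 matrix has rank 8, and its Smith normal form has invariant factors (1,1,1,1,1,1,1,1).

Boundary ∂_2: C_2 → C_1 acts by ∂[p,q,r] = [q,r] − [p,r] + [p,q]. For instance
  ∂[6,8,9] = [8,9] − [6,9] + [6,8],
  ∂[2,6,8] = [6,8] − [2,8] + [2,6].
This gives a 12×2 integer matrix of rank 2; reducing to Smith normal form yields diagonal entries (1,1).

Computing H_k = (kernel of ∂_k) / (image of ∂_{k+1}):

  H_1: rank ker ∂_1 − rank ∂_2 = (12 − 8) − 2 = 2, and the invariant factors of ∂_2 are all 1, so H_1 = Z^2.

H_1 ≅ Z^2.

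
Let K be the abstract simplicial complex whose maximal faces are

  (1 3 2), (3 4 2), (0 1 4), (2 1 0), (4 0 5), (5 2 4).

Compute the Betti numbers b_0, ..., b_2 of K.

b_0 = 1, b_1 = 1, b_2 = 0.

Order the vertices as 0 < 1 < 2 < 3 < 4 < 5. Listing each simplex with vertices in this order, K has dimension 2 with simplices:

  0-simplices (6): [0], [1], [2], [3], [4], [5]
  1-simplices (12): [0,1], [0,2], [0,4], [0,5], [1,2], [1,3], [1,4], [2,3], [2,4], [2,5], [3,4], [4,5]
  2-simplices (6): [0,1,2], [0,1,4], [0,4,5], [1,2,3], [2,3,4], [2,4,5]

giving chain groups C_0 ≅ Z^6, C_1 ≅ Z^12, C_2 ≅ Z^6.

∂_1: C_1 → C_0 sends each edge [p,q] (with p < q) to q − p. For instance
  ∂[2,5] = [5] − [2].
The resulting 6×12 matrix has rank 5, and its Smith normal form has invariant factors (1,1,1,1,1).

∂_2: C_2 → C_1 sends each 2-simplex [p,q,r] to [q,r] − [p,r] + [p,q]. For instance
  ∂[2,4,5] = [4,5] − [2,5] + [2,4],
  ∂[0,1,2] = [1,2] − [0,2] + [0,1].
The resulting 12×6 matrix has rank 6, and its Smith normal form has invariant factors (1,1,1,1,1,1).

Reading off H_k = ker ∂_k / im ∂_{k+1}:

  H_0: rank C_0 − rank ∂_1 = 6 − 5 = 1, and the invariant factors of ∂_1 are all 1, so H_0 = Z.
  H_1: rank ker ∂_1 − rank ∂_2 = (12 − 5) − 6 = 1, and the invariant factors of ∂_2 are all 1, so H_1 = Z.
  H_2: rank ker ∂_2 − rank ∂_3 = (6 − 6) − 0 = 0, and there is no ∂_3, so H_2 = 0.

Hence the Betti numbers are b_0 = 1, b_1 = 1, b_2 = 0.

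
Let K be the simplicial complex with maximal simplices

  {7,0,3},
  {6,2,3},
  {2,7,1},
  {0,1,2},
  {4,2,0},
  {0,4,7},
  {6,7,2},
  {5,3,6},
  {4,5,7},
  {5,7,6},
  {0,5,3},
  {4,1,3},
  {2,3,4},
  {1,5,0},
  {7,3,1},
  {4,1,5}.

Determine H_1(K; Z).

H_1 = Z^2.

Fix the vertex order 0 < 1 < 2 < 3 < 4 < 5 < 6 < 7 and write every simplex with vertices in increasing order. Then dim K = 2 and the simplices of K are:

  0-simplices (8): [0], [1], [2], [3], [4], [5], [6], [7]
  1-simplices (24): (24 of them)
  2-simplices (16): [0,1,2], [0,1,5], [0,2,4], [0,3,5], [0,3,7], [0,4,7], [1,2,7], [1,3,4], [1,3,7], [1,4,5], [2,3,4], [2,3,6], [2,6,7], [3,5,6], [4,5,7], [5,6,7]

giving chain groups C_0 ≅ Z^8, C_1 ≅ Z^24, C_2 ≅ Z^16.

∂_1: C_1 → C_0 maps an edge to its endpoints' difference, ∂[p,q] = q − p.
The 8×24 boundary matrix has rank 7 and Smith normal form diag(1,1,1,1,1,1,1).

The boundary map ∂_2: C_2 → C_1 acts by ∂[p,q,r] = [q,r] − [p,r] + [p,q]. For instance
  ∂[3,5,6] = [5,6] − [3,6] + [3,5],
  ∂[5,6,7] = [6,7] − [5,7] + [5,6].
As a 24×16 matrix over Z this has rank 15, with invariant factors (1,1,1,1,1,1,1,1,1,1,1,1,1,1,1).

Reading off H_k = ker ∂_k / im ∂_{k+1}:

  H_1: rank ker ∂_1 − rank ∂_2 = (24 − 7) − 15 = 2, and the invariant factors of ∂_2 are all 1, so H_1 = Z^2.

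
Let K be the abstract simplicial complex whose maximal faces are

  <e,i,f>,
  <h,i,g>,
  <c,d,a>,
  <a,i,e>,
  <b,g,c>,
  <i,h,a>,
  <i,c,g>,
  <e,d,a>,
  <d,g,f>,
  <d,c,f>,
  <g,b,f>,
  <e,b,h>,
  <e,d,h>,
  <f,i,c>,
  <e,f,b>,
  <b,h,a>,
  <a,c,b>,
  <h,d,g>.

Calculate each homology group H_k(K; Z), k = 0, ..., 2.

H_0 = Z,  H_1 = Z ⊕ Z/2,  H_2 = 0.

Order the vertices as a < b < c < d < e < f < g < h < i. Listing each simplex with vertices in this order, K has dimension 2 with simplices:

  0-simplices (9): a, b, c, d, e, f, g, h, i
  1-simplices (27): ab, ac, ad, ae, ah, ai, bc, be, bf, bg, bh, cd, cf, cg, ci, de, df, dg, dh, ef, eh, ei, fg, fi, gh, gi, hi
  2-simplices (18): abc, abh, acd, ade, aei, ahi, bcg, bef, beh, bfg, cdf, cfi, cgi, deh, dfg, dgh, efi, ghi

so the chain groups are C_0 ≅ Z^9, C_1 ≅ Z^27, C_2 ≅ Z^18.

Boundary ∂_1: C_1 → C_0 is given by ∂[p,q] = [q] − [p]. For instance
  ∂df = f − d.
As a 9×27 matrix over Z this has rank 8, with invariant factors (1,1,1,1,1,1,1,1).

∂_2: C_2 → C_1 acts by ∂[p,q,r] = [q,r] − [p,r] + [p,q]. For instance
  ∂ghi = hi − gi + gh,
  ∂acd = cd − ad + ac.
As a 27×18 matrix over Z this has rank 18, with invariant factors (1,1,1,1,1,1,1,1,1,1,1,1,1,1,1,1,1,2).

Reading off H_k = ker ∂_k / im ∂_{k+1}:

  H_0: rank C_0 − rank ∂_1 = 9 − 8 = 1, and the invariant factors of ∂_1 are all 1, so H_0 ≅ Z.
  H_1: rank ker ∂_1 − rank ∂_2 = (27 − 8) − 18 = 1, and ∂_2 has invariant factor 2 > 1, so H_1 ≅ Z ⊕ Z/2.
  H_2: rank ker ∂_2 − rank ∂_3 = (18 − 18) − 0 = 0, and there is no ∂_3, so H_2 ≅ 0.

As a check, the Euler characteristic is 9 − 27 + 18 = 0, which agrees with 1 − 1 + 0 = 0.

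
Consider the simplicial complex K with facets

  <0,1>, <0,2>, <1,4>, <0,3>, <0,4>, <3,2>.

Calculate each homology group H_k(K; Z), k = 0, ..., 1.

Order the vertices as 0 < 1 < 2 < 3 < 4. Listing each simplex with vertices in this order, K has dimension 1 with simplices:

  0-simplices (5): [0], [1], [2], [3], [4]
  1-simplices (6): [0,1], [0,2], [0,3], [0,4], [1,4], [2,3]

Hence C_0 ≅ Z^5, C_1 ≅ Z^6.

Boundary ∂_1: C_1 → C_0 sends each edge [p,q] (with p < q) to q − p.
The 5×6 boundary matrix has rank 4 and Smith normal form diag(1,1,1,1).

From H_k ≅ ker(∂_k) / im(∂_{k+1}) we obtain:

  H_0: rank C_0 − rank ∂_1 = 5 − 4 = 1, and the invariant factors of ∂_1 are all 1, so H_0 ≅ Z.
  H_1: rank ker ∂_1 − rank ∂_2 = (6 − 4) − 0 = 2, and there is no ∂_2, so H_1 ≅ Z^2.

As a check, the Euler characteristic is 5 − 6 = -1, which agrees with 1 − 2 = -1.

H_0 ≅ Z,  H_1 ≅ Z^2.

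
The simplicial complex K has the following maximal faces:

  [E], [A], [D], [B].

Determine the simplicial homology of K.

Fix the vertex order A < B < D < E and write every simplex with vertices in increasing order. Then dim K = 0 and the simplices of K are:

  0-simplices (4): A, B, D, E

Hence C_0 ≅ Z^4.

Now H_k = ker ∂_k / im ∂_{k+1}, so:

  H_0: rank C_0 − rank ∂_1 = 4 − 0 = 4, and there is no ∂_1, so H_0 ≅ Z^4.

(K is a triangulation of a set of 4 points.)

H_0 ≅ Z^4.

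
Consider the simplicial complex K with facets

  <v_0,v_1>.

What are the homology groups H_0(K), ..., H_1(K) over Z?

H_0 ≅ Z,  H_1 = 0.

Order the vertices as v_0 < v_1. Listing each simplex with vertices in this order, K has dimension 1 with simplices:

  0-simplices (2): [v_0], [v_1]
  1-simplices (1): [v_0,v_1]

so the chain groups are C_0 ≅ Z^2, C_1 ≅ Z^1.

Boundary ∂_1: C_1 → C_0 maps an edge to its endpoints' difference, ∂[p,q] = q − p. For instance
  ∂[v_0,v_1] = [v_1] − [v_0].
The 2×1 boundary matrix has rank 1 and Smith normal form diag(1).

From H_k ≅ ker(∂_k) / im(∂_{k+1}) we obtain:

  H_0: rank C_0 − rank ∂_1 = 2 − 1 = 1, and the invariant factors of ∂_1 are all 1, so H_0 ≅ Z.
  H_1: rank ker ∂_1 − rank ∂_2 = (1 − 1) − 0 = 0, and there is no ∂_2, so H_1 ≅ 0.

(K is a triangulation of the 1-simplex.)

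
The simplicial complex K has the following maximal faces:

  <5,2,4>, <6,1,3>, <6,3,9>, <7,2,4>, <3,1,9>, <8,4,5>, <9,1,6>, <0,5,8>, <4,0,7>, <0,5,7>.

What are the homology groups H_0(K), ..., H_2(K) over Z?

We work with the vertex ordering 0 < 1 < 2 < 3 < 4 < 5 < 6 < 7 < 8 < 9. The simplices of K, each written with vertices in increasing order, are:

  0-simplices (10): [0], [1], [2], [3], [4], [5], [6], [7], [8], [9]
  1-simplices (18): [0,4], [0,5], [0,7], [0,8], [1,3], [1,6], [1,9], [2,4], [2,5], [2,7], [3,6], [3,9], [4,5], [4,7], [4,8], [5,7], [5,8], [6,9]
  2-simplices (10): [0,4,7], [0,5,7], [0,5,8], [1,3,6], [1,3,9], [1,6,9], [2,4,5], [2,4,7], [3,6,9], [4,5,8]

Hence C_0 ≅ Z^10, C_1 ≅ Z^18, C_2 ≅ Z^10.

Boundary ∂_1: C_1 → C_0 sends each edge [p,q] (with p < q) to q − p. For instance
  ∂[4,5] = [5] − [4].
The 10×18 boundary matrix has rank 8 and Smith normal form diag(1,1,1,1,1,1,1,1).

∂_2: C_2 → C_1 acts by ∂[p,q,r] = [q,r] − [p,r] + [p,q]. For instance
  ∂[0,5,8] = [5,8] − [0,8] + [0,5],
  ∂[4,5,8] = [5,8] − [4,8] + [4,5].
The 18×10 boundary matrix has rank 9 and Smith normal form diag(1,1,1,1,1,1,1,1,1).

From H_k ≅ ker(∂_k) / im(∂_{k+1}) we obtain:

  H_0: rank C_0 − rank ∂_1 = 10 − 8 = 2, and the invariant factors of ∂_1 are all 1, so H_0 = Z^2.
  H_1: rank ker ∂_1 − rank ∂_2 = (18 − 8) − 9 = 1, and the invariant factors of ∂_2 are all 1, so H_1 = Z.
  H_2: rank ker ∂_2 − rank ∂_3 = (10 − 9) − 0 = 1, and there is no ∂_3, so H_2 = Z.

As a check, the Euler characteristic is 10 − 18 + 10 = 2, which agrees with 2 − 1 + 1 = 2.

H_0 = Z^2,  H_1 = Z,  H_2 = Z.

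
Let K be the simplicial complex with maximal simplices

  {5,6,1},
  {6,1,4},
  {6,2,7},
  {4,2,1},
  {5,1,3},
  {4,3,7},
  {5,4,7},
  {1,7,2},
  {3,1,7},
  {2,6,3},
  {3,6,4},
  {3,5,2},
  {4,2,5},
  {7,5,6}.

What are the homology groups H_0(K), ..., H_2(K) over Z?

H_0 ≅ Z,  H_1 ≅ Z^2,  H_2 ≅ Z.

K has 7 vertices, 21 edges, 14 triangles.
rank ∂_0 = 0, rank ∂_1 = 6 ⇒ b_0 = 7 − 0 − 6 = 1; all invariant factors of ∂_1 are 1 so no torsion. So H_0 = Z.
rank ∂_1 = 6, rank ∂_2 = 13 ⇒ b_1 = 21 − 6 − 13 = 2; all invariant factors of ∂_2 are 1 so no torsion. So H_1 = Z^2.
rank ∂_2 = 13, rank ∂_3 = 0 ⇒ b_2 = 14 − 13 − 0 = 1. So H_2 = Z.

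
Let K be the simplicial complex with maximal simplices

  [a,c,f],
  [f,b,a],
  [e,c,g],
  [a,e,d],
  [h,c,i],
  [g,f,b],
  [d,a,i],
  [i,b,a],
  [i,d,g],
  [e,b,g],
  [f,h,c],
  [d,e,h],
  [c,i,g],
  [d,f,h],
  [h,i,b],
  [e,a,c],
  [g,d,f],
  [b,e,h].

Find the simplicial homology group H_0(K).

K has 9 vertices, 27 edges, 18 triangles.
rank ∂_0 = 0, rank ∂_1 = 8 ⇒ b_0 = 9 − 0 − 8 = 1; all invariant factors of ∂_1 are 1 so no torsion. So H_0 ≅ Z.

H_0 ≅ Z.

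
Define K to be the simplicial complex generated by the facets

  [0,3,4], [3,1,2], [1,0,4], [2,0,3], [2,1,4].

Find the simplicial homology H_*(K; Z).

H_0 ≅ Z,  H_1 ≅ Z,  H_2 = 0.

Take the total order 0 < 1 < 2 < 3 < 4 on the vertex set. Then K (dimension 2) consists of the simplices:

  0-simplices (5): [0], [1], [2], [3], [4]
  1-simplices (10): [0,1], [0,2], [0,3], [0,4], [1,2], [1,3], [1,4], [2,3], [2,4], [3,4]
  2-simplices (5): [0,1,4], [0,2,3], [0,3,4], [1,2,3], [1,2,4]

giving chain groups C_0 ≅ Z^5, C_1 ≅ Z^10, C_2 ≅ Z^5.

∂_1: C_1 → C_0 is given by ∂[p,q] = [q] − [p]. For instance
  ∂[1,4] = [4] − [1].
This gives a 5×10 integer matrix of rank 4; reducing to Smith normal form yields diagonal entries (1,1,1,1).

Boundary ∂_2: C_2 → C_1 acts by ∂[p,q,r] = [q,r] − [p,r] + [p,q]. For instance
  ∂[1,2,3] = [2,3] − [1,3] + [1,2],
  ∂[0,3,4] = [3,4] − [0,4] + [0,3].
The resulting 10×5 matrix has rank 5, and its Smith normal form has invariant factors (1,1,1,1,1).

Computing H_k = (kernel of ∂_k) / (image of ∂_{k+1}):

  H_0: rank C_0 − rank ∂_1 = 5 − 4 = 1, and the invariant factors of ∂_1 are all 1, so H_0 ≅ Z.
  H_1: rank ker ∂_1 − rank ∂_2 = (10 − 4) − 5 = 1, and the invariant factors of ∂_2 are all 1, so H_1 ≅ Z.
  H_2: rank ker ∂_2 − rank ∂_3 = (5 − 5) − 0 = 0, and there is no ∂_3, so H_2 ≅ 0.

As a check, the Euler characteristic is 5 − 10 + 5 = 0, which agrees with 1 − 1 + 0 = 0.
(K is a triangulation of the Möbius band.)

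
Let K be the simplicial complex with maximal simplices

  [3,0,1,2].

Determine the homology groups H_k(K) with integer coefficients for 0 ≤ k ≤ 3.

H_0 = Z,  H_1 = 0,  H_2 = 0,  H_3 = 0.

Fix the vertex order 0 < 1 < 2 < 3 and write every simplex with vertices in increasing order. Then dim K = 3 and the simplices of K are:

  0-simplices (4): [0], [1], [2], [3]
  1-simplices (6): [0,1], [0,2], [0,3], [1,2], [1,3], [2,3]
  2-simplices (4): [0,1,2], [0,1,3], [0,2,3], [1,2,3]
  3-simplices (1): [0,1,2,3]

so the chain groups are C_0 ≅ Z^4, C_1 ≅ Z^6, C_2 ≅ Z^4, C_3 ≅ Z^1.

The boundary map ∂_1: C_1 → C_0 maps an edge to its endpoints' difference, ∂[p,q] = q − p. For instance
  ∂[0,3] = [3] − [0].
This gives a 4×6 integer matrix of rank 3; reducing to Smith normal form yields diagonal entries (1,1,1).

The boundary map ∂_2: C_2 → C_1 sends each 2-simplex [p,q,r] to [q,r] − [p,r] + [p,q]. For instance
  ∂[0,2,3] = [2,3] − [0,3] + [0,2],
  ∂[1,2,3] = [2,3] − [1,3] + [1,2].
This gives a 6×4 integer matrix of rank 3; reducing to Smith normal form yields diagonal entries (1,1,1).

The boundary map ∂_3: C_3 → C_2 sends each 3-simplex σ to the alternating sum Σ_i (−1)^i (σ with its i-th vertex removed). For instance
  ∂[0,1,2,3] = [1,2,3] − [0,2,3] + [0,1,3] − [0,1,2].
The 4×1 boundary matrix has rank 1 and Smith normal form diag(1).

Reading off H_k = ker ∂_k / im ∂_{k+1}:

  H_0: rank C_0 − rank ∂_1 = 4 − 3 = 1, and the invariant factors of ∂_1 are all 1, so H_0 = Z.
  H_1: rank ker ∂_1 − rank ∂_2 = (6 − 3) − 3 = 0, and the invariant factors of ∂_2 are all 1, so H_1 = 0.
  H_2: rank ker ∂_2 − rank ∂_3 = (4 − 3) − 1 = 0, and the invariant factors of ∂_3 are all 1, so H_2 = 0.
  H_3: rank ker ∂_3 − rank ∂_4 = (1 − 1) − 0 = 0, and there is no ∂_4, so H_3 = 0.

As a check, the Euler characteristic is 4 − 6 + 4 − 1 = 1, which agrees with 1 − 0 + 0 − 0 = 1.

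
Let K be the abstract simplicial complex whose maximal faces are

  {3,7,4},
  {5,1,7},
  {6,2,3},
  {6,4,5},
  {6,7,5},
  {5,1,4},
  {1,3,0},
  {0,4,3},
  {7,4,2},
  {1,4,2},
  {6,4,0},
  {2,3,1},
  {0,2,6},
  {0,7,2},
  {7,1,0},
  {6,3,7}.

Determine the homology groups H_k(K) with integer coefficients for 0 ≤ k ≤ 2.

Fix the vertex order 0 < 1 < 2 < 3 < 4 < 5 < 6 < 7 and write every simplex with vertices in increasing order. Then dim K = 2 and the simplices of K are:

  0-simplices (8): [0], [1], [2], [3], [4], [5], [6], [7]
  1-simplices (24): (24 of them)
  2-simplices (16): [0,1,3], [0,1,7], [0,2,6], [0,2,7], [0,3,4], [0,4,6], [1,2,3], [1,2,4], [1,4,5], [1,5,7], [2,3,6], [2,4,7], [3,4,7], [3,6,7], [4,5,6], [5,6,7]

giving chain groups C_0 ≅ Z^8, C_1 ≅ Z^24, C_2 ≅ Z^16.

Boundary ∂_1: C_1 → C_0 sends each edge [p,q] (with p < q) to q − p.
The resulting 8×24 matrix has rank 7, and its Smith normal form has invariant factors (1,1,1,1,1,1,1).

Boundary ∂_2: C_2 → C_1 acts by ∂[p,q,r] = [q,r] − [p,r] + [p,q]. For instance
  ∂[0,2,7] = [2,7] − [0,7] + [0,2],
  ∂[0,3,4] = [3,4] − [0,4] + [0,3].
This gives a 24×16 integer matrix of rank 15; reducing to Smith normal form yields diagonal entries (1,1,1,1,1,1,1,1,1,1,1,1,1,1,1).

Computing H_k = (kernel of ∂_k) / (image of ∂_{k+1}):

  H_0: rank C_0 − rank ∂_1 = 8 − 7 = 1, and the invariant factors of ∂_1 are all 1, so H_0 ≅ Z.
  H_1: rank ker ∂_1 − rank ∂_2 = (24 − 7) − 15 = 2, and the invariant factors of ∂_2 are all 1, so H_1 ≅ Z^2.
  H_2: rank ker ∂_2 − rank ∂_3 = (16 − 15) − 0 = 1, and there is no ∂_3, so H_2 ≅ Z.

(K is a triangulation of the torus T^2.)

H_0 ≅ Z,  H_1 ≅ Z^2,  H_2 ≅ Z.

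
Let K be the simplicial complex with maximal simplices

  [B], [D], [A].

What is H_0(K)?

Order the vertices as A < B < D. Listing each simplex with vertices in this order, K has dimension 0 with simplices:

  0-simplices (3): A, B, D

so the chain groups are C_0 ≅ Z^3.

Computing H_k = (kernel of ∂_k) / (image of ∂_{k+1}):

  H_0: rank C_0 − rank ∂_1 = 3 − 0 = 3, and there is no ∂_1, so H_0 ≅ Z^3.

(K is a triangulation of a set of 3 points.)

H_0 = Z^3.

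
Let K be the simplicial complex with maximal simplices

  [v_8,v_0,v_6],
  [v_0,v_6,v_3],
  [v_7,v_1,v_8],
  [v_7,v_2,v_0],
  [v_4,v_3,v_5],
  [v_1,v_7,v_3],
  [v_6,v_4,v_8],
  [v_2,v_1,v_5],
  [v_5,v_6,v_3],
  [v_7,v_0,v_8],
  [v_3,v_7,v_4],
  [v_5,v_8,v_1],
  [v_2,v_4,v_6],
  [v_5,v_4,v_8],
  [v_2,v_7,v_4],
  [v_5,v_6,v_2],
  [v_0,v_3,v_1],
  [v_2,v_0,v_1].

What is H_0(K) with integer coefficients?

H_0 = Z.

Take the total order v_0 < v_1 < v_2 < v_3 < v_4 < v_5 < v_6 < v_7 < v_8 on the vertex set. Then K (dimension 2) consists of the simplices:

  0-simplices (9): [v_0], [v_1], [v_2], [v_3], [v_4], [v_5], [v_6], [v_7], [v_8]
  1-simplices (27): (27 of them)
  2-simplices (18): (18 of them)

giving chain groups C_0 ≅ Z^9, C_1 ≅ Z^27, C_2 ≅ Z^18.

∂_1: C_1 → C_0 is given by ∂[p,q] = [q] − [p]. For instance
  ∂[v_5,v_8] = [v_8] − [v_5].
The resulting 9×27 matrix has rank 8, and its Smith normal form has invariant factors (1,1,1,1,1,1,1,1).

The boundary map ∂_2: C_2 → C_1 acts by ∂[p,q,r] = [q,r] − [p,r] + [p,q]. For instance
  ∂[v_0,v_7,v_8] = [v_7,v_8] − [v_0,v_8] + [v_0,v_7],
  ∂[v_2,v_5,v_6] = [v_5,v_6] − [v_2,v_6] + [v_2,v_5].
The 27×18 boundary matrix has rank 18 and Smith normal form diag(1,1,1,1,1,1,1,1,1,1,1,1,1,1,1,1,1,2).

From H_k ≅ ker(∂_k) / im(∂_{k+1}) we obtain:

  H_0: rank C_0 − rank ∂_1 = 9 − 8 = 1, and the invariant factors of ∂_1 are all 1, so H_0 ≅ Z.

(K is a triangulation of the Klein bottle.)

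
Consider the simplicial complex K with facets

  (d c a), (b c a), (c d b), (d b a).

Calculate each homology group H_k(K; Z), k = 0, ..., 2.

H_0 ≅ Z,  H_1 = 0,  H_2 ≅ Z.

Order the vertices as a < b < c < d. Listing each simplex with vertices in this order, K has dimension 2 with simplices:

  0-simplices (4): a, b, c, d
  1-simplices (6): ab, ac, ad, bc, bd, cd
  2-simplices (4): abc, abd, acd, bcd

Hence C_0 ≅ Z^4, C_1 ≅ Z^6, C_2 ≅ Z^4.

Boundary ∂_1: C_1 → C_0 sends each edge [p,q] (with p < q) to q − p. For instance
  ∂cd = d − c.
As a 4×6 matrix over Z this has rank 3, with invariant factors (1,1,1).

Boundary ∂_2: C_2 → C_1 acts by ∂[p,q,r] = [q,r] − [p,r] + [p,q]. For instance
  ∂abc = bc − ac + ab,
  ∂bcd = cd − bd + bc.
As a 6×4 matrix over Z this has rank 3, with invariant factors (1,1,1).

From H_k ≅ ker(∂_k) / im(∂_{k+1}) we obtain:

  H_0: rank C_0 − rank ∂_1 = 4 − 3 = 1, and the invariant factors of ∂_1 are all 1, so H_0 ≅ Z.
  H_1: rank ker ∂_1 − rank ∂_2 = (6 − 3) − 3 = 0, and the invariant factors of ∂_2 are all 1, so H_1 ≅ 0.
  H_2: rank ker ∂_2 − rank ∂_3 = (4 − 3) − 0 = 1, and there is no ∂_3, so H_2 ≅ Z.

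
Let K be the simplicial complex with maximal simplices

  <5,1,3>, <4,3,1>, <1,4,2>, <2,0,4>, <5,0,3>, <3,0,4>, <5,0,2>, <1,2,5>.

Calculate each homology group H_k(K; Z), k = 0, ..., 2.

Fix the vertex order 0 < 1 < 2 < 3 < 4 < 5 and write every simplex with vertices in increasing order. Then dim K = 2 and the simplices of K are:

  0-simplices (6): [0], [1], [2], [3], [4], [5]
  1-simplices (12): [0,2], [0,3], [0,4], [0,5], [1,2], [1,3], [1,4], [1,5], [2,4], [2,5], [3,4], [3,5]
  2-simplices (8): [0,2,4], [0,2,5], [0,3,4], [0,3,5], [1,2,4], [1,2,5], [1,3,4], [1,3,5]

giving chain groups C_0 ≅ Z^6, C_1 ≅ Z^12, C_2 ≅ Z^8.

∂_1: C_1 → C_0 is given by ∂[p,q] = [q] − [p]. For instance
  ∂[1,2] = [2] − [1].
This gives a 6×12 integer matrix of rank 5; reducing to Smith normal form yields diagonal entries (1,1,1,1,1).

Boundary ∂_2: C_2 → C_1 sends each 2-simplex [p,q,r] to [q,r] − [p,r] + [p,q]. For instance
  ∂[0,2,5] = [2,5] − [0,5] + [0,2],
  ∂[0,2,4] = [2,4] − [0,4] + [0,2].
As a 12×8 matrix over Z this has rank 7, with invariant factors (1,1,1,1,1,1,1).

Now H_k = ker ∂_k / im ∂_{k+1}, so:

  H_0: rank C_0 − rank ∂_1 = 6 − 5 = 1, and the invariant factors of ∂_1 are all 1, so H_0 ≅ Z.
  H_1: rank ker ∂_1 − rank ∂_2 = (12 − 5) − 7 = 0, and the invariant factors of ∂_2 are all 1, so H_1 ≅ 0.
  H_2: rank ker ∂_2 − rank ∂_3 = (8 − 7) − 0 = 1, and there is no ∂_3, so H_2 ≅ Z.

H_0 = Z,  H_1 = 0,  H_2 = Z.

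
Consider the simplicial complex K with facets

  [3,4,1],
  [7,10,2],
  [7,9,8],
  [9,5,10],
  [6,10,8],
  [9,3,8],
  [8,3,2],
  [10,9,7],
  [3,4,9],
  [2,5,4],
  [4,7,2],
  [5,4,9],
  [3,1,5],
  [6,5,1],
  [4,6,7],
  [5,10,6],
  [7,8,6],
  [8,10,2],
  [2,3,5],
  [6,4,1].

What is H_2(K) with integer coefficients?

H_2 = 0.

Fix the vertex order 1 < 2 < 3 < 4 < 5 < 6 < 7 < 8 < 9 < 10 and write every simplex with vertices in increasing order. Then dim K = 2 and the simplices of K are:

  0-simplices (10): [1], [2], [3], [4], [5], [6], [7], [8], [9], [10]
  1-simplices (30): (30 of them)
  2-simplices (20): (20 of them)

Hence C_0 ≅ Z^10, C_1 ≅ Z^30, C_2 ≅ Z^20.

Boundary ∂_1: C_1 → C_0 sends each edge [p,q] (with p < q) to q − p.
The resulting 10×30 matrix has rank 9, and its Smith normal form has invariant factors (1,1,1,1,1,1,1,1,1).

Boundary ∂_2: C_2 → C_1 maps a triangle to the signed sum of its edges. For instance
  ∂[2,3,5] = [3,5] − [2,5] + [2,3],
  ∂[2,8,10] = [8,10] − [2,10] + [2,8].
The 30×20 boundary matrix has rank 20 and Smith normal form diag(1,1,1,1,1,1,1,1,1,1,1,1,1,1,1,1,1,1,1,2).

Reading off H_k = ker ∂_k / im ∂_{k+1}:

  H_2: rank ker ∂_2 − rank ∂_3 = (20 − 20) − 0 = 0, and there is no ∂_3, so H_2 ≅ 0.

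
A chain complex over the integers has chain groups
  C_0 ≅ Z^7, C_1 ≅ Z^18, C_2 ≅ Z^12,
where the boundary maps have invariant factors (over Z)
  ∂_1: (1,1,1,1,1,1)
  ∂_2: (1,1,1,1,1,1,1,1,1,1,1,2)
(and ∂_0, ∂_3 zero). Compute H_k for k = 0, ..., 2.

H_0 ≅ Z,  H_1 ≅ Z/2,  H_2 = 0.

H_0: b_0 = 7 − 0 − 6 = 1; torsion from ∂_1 factors > 1: none. So H_0 ≅ Z.
H_1: b_1 = 18 − 6 − 12 = 0; torsion from ∂_2 factors > 1: [2]. So H_1 ≅ Z/2.
H_2: b_2 = 12 − 12 − 0 = 0; torsion from ∂_3 factors > 1: none. So H_2 ≅ 0.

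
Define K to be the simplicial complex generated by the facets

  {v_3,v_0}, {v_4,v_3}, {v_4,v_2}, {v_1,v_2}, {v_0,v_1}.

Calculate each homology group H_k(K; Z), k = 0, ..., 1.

Order the vertices as v_0 < v_1 < v_2 < v_3 < v_4. Listing each simplex with vertices in this order, K has dimension 1 with simplices:

  0-simplices (5): [v_0], [v_1], [v_2], [v_3], [v_4]
  1-simplices (5): [v_0,v_1], [v_0,v_3], [v_1,v_2], [v_2,v_4], [v_3,v_4]

so the chain groups are C_0 ≅ Z^5, C_1 ≅ Z^5.

The boundary map ∂_1: C_1 → C_0 maps an edge to its endpoints' difference, ∂[p,q] = q − p.
The resulting 5×5 matrix has rank 4, and its Smith normal form has invariant factors (1,1,1,1).

Computing H_k = (kernel of ∂_k) / (image of ∂_{k+1}):

  H_0: rank C_0 − rank ∂_1 = 5 − 4 = 1, and the invariant factors of ∂_1 are all 1, so H_0 = Z.
  H_1: rank ker ∂_1 − rank ∂_2 = (5 − 4) − 0 = 1, and there is no ∂_2, so H_1 = Z.

As a check, the Euler characteristic is 5 − 5 = 0, which agrees with 1 − 1 = 0.

H_0 = Z,  H_1 = Z.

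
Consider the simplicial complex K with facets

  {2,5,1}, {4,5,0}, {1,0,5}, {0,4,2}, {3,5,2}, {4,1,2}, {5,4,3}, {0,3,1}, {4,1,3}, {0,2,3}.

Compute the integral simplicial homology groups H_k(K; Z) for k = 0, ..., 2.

H_0 ≅ Z,  H_1 ≅ Z/2,  H_2 = 0.

K has 6 vertices, 15 edges, 10 triangles.
rank ∂_0 = 0, rank ∂_1 = 5 ⇒ b_0 = 6 − 0 − 5 = 1; all invariant factors of ∂_1 are 1 so no torsion. So H_0 ≅ Z.
rank ∂_1 = 5, rank ∂_2 = 10 ⇒ b_1 = 15 − 5 − 10 = 0; ∂_2 has invariant factor(s) [2] giving torsion. So H_1 ≅ Z/2.
rank ∂_2 = 10, rank ∂_3 = 0 ⇒ b_2 = 10 − 10 − 0 = 0. So H_2 ≅ 0.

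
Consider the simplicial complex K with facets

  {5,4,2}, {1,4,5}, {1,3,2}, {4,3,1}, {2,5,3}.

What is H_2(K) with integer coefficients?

K has 5 vertices, 10 edges, 5 triangles.
rank ∂_2 = 5, rank ∂_3 = 0 ⇒ b_2 = 5 − 5 − 0 = 0. So H_2 = 0.

H_2 ≅ 0.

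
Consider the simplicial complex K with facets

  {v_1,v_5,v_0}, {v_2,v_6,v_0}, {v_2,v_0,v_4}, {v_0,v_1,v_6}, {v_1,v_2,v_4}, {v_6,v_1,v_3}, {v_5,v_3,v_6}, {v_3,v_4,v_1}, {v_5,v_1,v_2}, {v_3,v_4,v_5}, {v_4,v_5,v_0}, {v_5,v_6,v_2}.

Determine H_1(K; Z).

H_1 ≅ Z/2Z.

We work with the vertex ordering v_0 < v_1 < v_2 < v_3 < v_4 < v_5 < v_6. The simplices of K, each written with vertices in increasing order, are:

  0-simplices (7): [v_0], [v_1], [v_2], [v_3], [v_4], [v_5], [v_6]
  1-simplices (18): (18 of them)
  2-simplices (12): (12 of them)

giving chain groups C_0 ≅ Z^7, C_1 ≅ Z^18, C_2 ≅ Z^12.

Boundary ∂_1: C_1 → C_0 sends each edge [p,q] (with p < q) to q − p.
As a 7×18 matrix over Z this has rank 6, with invariant factors (1,1,1,1,1,1).

Boundary ∂_2: C_2 → C_1 acts by ∂[p,q,r] = [q,r] − [p,r] + [p,q]. For instance
  ∂[v_0,v_2,v_4] = [v_2,v_4] − [v_0,v_4] + [v_0,v_2],
  ∂[v_2,v_5,v_6] = [v_5,v_6] − [v_2,v_6] + [v_2,v_5].
The resulting 18×12 matrix has rank 12, and its Smith normal form has invariant factors (1,1,1,1,1,1,1,1,1,1,1,2).

From H_k ≅ ker(∂_k) / im(∂_{k+1}) we obtain:

  H_1: rank ker ∂_1 − rank ∂_2 = (18 − 6) − 12 = 0, and ∂_2 has invariant factor 2 > 1, so H_1 ≅ Z/2Z.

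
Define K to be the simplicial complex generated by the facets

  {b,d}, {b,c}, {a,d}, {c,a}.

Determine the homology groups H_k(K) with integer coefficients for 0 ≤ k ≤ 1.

H_0 = Z,  H_1 = Z.

We work with the vertex ordering a < b < c < d. The simplices of K, each written with vertices in increasing order, are:

  0-simplices (4): a, b, c, d
  1-simplices (4): ac, ad, bc, bd

so the chain groups are C_0 ≅ Z^4, C_1 ≅ Z^4.

Boundary ∂_1: C_1 → C_0 maps an edge to its endpoints' difference, ∂[p,q] = q − p.
As a 4×4 matrix over Z this has rank 3, with invariant factors (1,1,1).

Now H_k = ker ∂_k / im ∂_{k+1}, so:

  H_0: rank C_0 − rank ∂_1 = 4 − 3 = 1, and the invariant factors of ∂_1 are all 1, so H_0 = Z.
  H_1: rank ker ∂_1 − rank ∂_2 = (4 − 3) − 0 = 1, and there is no ∂_2, so H_1 = Z.

As a check, the Euler characteristic is 4 − 4 = 0, which agrees with 1 − 1 = 0.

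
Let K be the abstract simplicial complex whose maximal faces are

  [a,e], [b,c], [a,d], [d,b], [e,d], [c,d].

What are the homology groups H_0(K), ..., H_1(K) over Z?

Take the total order a < b < c < d < e on the vertex set. Then K (dimension 1) consists of the simplices:

  0-simplices (5): a, b, c, d, e
  1-simplices (6): ad, ae, bc, bd, cd, de

Hence C_0 ≅ Z^5, C_1 ≅ Z^6.

Boundary ∂_1: C_1 → C_0 sends each edge [p,q] (with p < q) to q − p.
This gives a 5×6 integer matrix of rank 4; reducing to Smith normal form yields diagonal entries (1,1,1,1).

From H_k ≅ ker(∂_k) / im(∂_{k+1}) we obtain:

  H_0: rank C_0 − rank ∂_1 = 5 − 4 = 1, and the invariant factors of ∂_1 are all 1, so H_0 ≅ Z.
  H_1: rank ker ∂_1 − rank ∂_2 = (6 − 4) − 0 = 2, and there is no ∂_2, so H_1 ≅ Z^2.

H_0 ≅ Z,  H_1 ≅ Z^2.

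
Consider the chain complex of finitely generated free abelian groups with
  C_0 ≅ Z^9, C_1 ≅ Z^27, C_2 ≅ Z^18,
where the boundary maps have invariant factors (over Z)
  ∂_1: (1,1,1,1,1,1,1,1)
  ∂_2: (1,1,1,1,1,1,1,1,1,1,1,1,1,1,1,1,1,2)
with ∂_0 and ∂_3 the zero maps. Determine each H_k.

H_0 = Z,  H_1 = Z ⊕ Z/2,  H_2 = 0.

H_0: b_0 = 9 − 0 − 8 = 1; torsion from ∂_1 factors > 1: none. So H_0 = Z.
H_1: b_1 = 27 − 8 − 18 = 1; torsion from ∂_2 factors > 1: [2]. So H_1 = Z ⊕ Z/2.
H_2: b_2 = 18 − 18 − 0 = 0; torsion from ∂_3 factors > 1: none. So H_2 = 0.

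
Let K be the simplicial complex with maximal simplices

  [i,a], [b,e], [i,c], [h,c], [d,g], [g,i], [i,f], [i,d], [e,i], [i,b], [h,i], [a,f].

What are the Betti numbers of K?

b_0 = 1, b_1 = 4.

Order the vertices as a < b < c < d < e < f < g < h < i. Listing each simplex with vertices in this order, K has dimension 1 with simplices:

  0-simplices (9): a, b, c, d, e, f, g, h, i
  1-simplices (12): af, ai, be, bi, ch, ci, dg, di, ei, fi, gi, hi

giving chain groups C_0 ≅ Z^9, C_1 ≅ Z^12.

Boundary ∂_1: C_1 → C_0 maps an edge to its endpoints' difference, ∂[p,q] = q − p. For instance
  ∂hi = i − h.
As a 9×12 matrix over Z this has rank 8, with invariant factors (1,1,1,1,1,1,1,1).

Now H_k = ker ∂_k / im ∂_{k+1}, so:

  H_0: rank C_0 − rank ∂_1 = 9 − 8 = 1, and the invariant factors of ∂_1 are all 1, so H_0 ≅ Z.
  H_1: rank ker ∂_1 − rank ∂_2 = (12 − 8) − 0 = 4, and there is no ∂_2, so H_1 ≅ Z^4.

Hence the Betti numbers are b_0 = 1, b_1 = 4.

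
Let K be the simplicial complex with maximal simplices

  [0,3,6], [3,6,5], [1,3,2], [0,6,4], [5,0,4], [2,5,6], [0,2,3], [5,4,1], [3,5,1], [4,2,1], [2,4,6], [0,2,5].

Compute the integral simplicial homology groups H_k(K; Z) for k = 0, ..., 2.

H_0 = Z,  H_1 = Z/2Z,  H_2 = 0.

We work with the vertex ordering 0 < 1 < 2 < 3 < 4 < 5 < 6. The simplices of K, each written with vertices in increasing order, are:

  0-simplices (7): [0], [1], [2], [3], [4], [5], [6]
  1-simplices (18): [0,2], [0,3], [0,4], [0,5], [0,6], [1,2], [1,3], [1,4], [1,5], [2,3], [2,4], [2,5], [2,6], [3,5], [3,6], [4,5], [4,6], [5,6]
  2-simplices (12): [0,2,3], [0,2,5], [0,3,6], [0,4,5], [0,4,6], [1,2,3], [1,2,4], [1,3,5], [1,4,5], [2,4,6], [2,5,6], [3,5,6]

Hence C_0 ≅ Z^7, C_1 ≅ Z^18, C_2 ≅ Z^12.

∂_1: C_1 → C_0 is given by ∂[p,q] = [q] − [p]. For instance
  ∂[4,5] = [5] − [4].
The resulting 7×18 matrix has rank 6, and its Smith normal form has invariant factors (1,1,1,1,1,1).

Boundary ∂_2: C_2 → C_1 acts by ∂[p,q,r] = [q,r] − [p,r] + [p,q]. For instance
  ∂[0,4,5] = [4,5] − [0,5] + [0,4],
  ∂[1,4,5] = [4,5] − [1,5] + [1,4].
This gives a 18×12 integer matrix of rank 12; reducing to Smith normal form yields diagonal entries (1,1,1,1,1,1,1,1,1,1,1,2).

Reading off H_k = ker ∂_k / im ∂_{k+1}:

  H_0: rank C_0 − rank ∂_1 = 7 − 6 = 1, and the invariant factors of ∂_1 are all 1, so H_0 = Z.
  H_1: rank ker ∂_1 − rank ∂_2 = (18 − 6) − 12 = 0, and ∂_2 has invariant factor 2 > 1, so H_1 = Z/2Z.
  H_2: rank ker ∂_2 − rank ∂_3 = (12 − 12) − 0 = 0, and there is no ∂_3, so H_2 = 0.

As a check, the Euler characteristic is 7 − 18 + 12 = 1, which agrees with 1 − 0 + 0 = 1.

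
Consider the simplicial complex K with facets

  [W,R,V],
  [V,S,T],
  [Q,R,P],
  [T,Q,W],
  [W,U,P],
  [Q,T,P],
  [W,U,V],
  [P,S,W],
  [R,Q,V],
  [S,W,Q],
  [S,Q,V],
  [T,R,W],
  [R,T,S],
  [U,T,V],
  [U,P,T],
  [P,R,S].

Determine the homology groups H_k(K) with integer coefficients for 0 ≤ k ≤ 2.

Order the vertices as P < Q < R < S < T < U < V < W. Listing each simplex with vertices in this order, K has dimension 2 with simplices:

  0-simplices (8): P, Q, R, S, T, U, V, W
  1-simplices (24): PQ, PR, PS, PT, PU, PW, QR, QS, QT, QV, QW, RS, RT, RV, RW, ST, SV, SW, TU, TV, TW, UV, UW, VW
  2-simplices (16): PQR, PQT, PRS, PSW, PTU, PUW, QRV, QSV, QSW, QTW, RST, RTW, RVW, STV, TUV, UVW

Hence C_0 ≅ Z^8, C_1 ≅ Z^24, C_2 ≅ Z^16.

Boundary ∂_1: C_1 → C_0 sends each edge [p,q] (with p < q) to q − p. For instance
  ∂UW = W − U.
This gives a 8×24 integer matrix of rank 7; reducing to Smith normal form yields diagonal entries (1,1,1,1,1,1,1).

∂_2: C_2 → C_1 sends each 2-simplex [p,q,r] to [q,r] − [p,r] + [p,q]. For instance
  ∂QSW = SW − QW + QS,
  ∂RVW = VW − RW + RV.
The 24×16 boundary matrix has rank 15 and Smith normal form diag(1,1,1,1,1,1,1,1,1,1,1,1,1,1,1).

Reading off H_k = ker ∂_k / im ∂_{k+1}:

  H_0: rank C_0 − rank ∂_1 = 8 − 7 = 1, and the invariant factors of ∂_1 are all 1, so H_0 = Z.
  H_1: rank ker ∂_1 − rank ∂_2 = (24 − 7) − 15 = 2, and the invariant factors of ∂_2 are all 1, so H_1 = Z^2.
  H_2: rank ker ∂_2 − rank ∂_3 = (16 − 15) − 0 = 1, and there is no ∂_3, so H_2 = Z.

As a check, the Euler characteristic is 8 − 24 + 16 = 0, which agrees with 1 − 2 + 1 = 0.
(K is a triangulation of the torus T^2.)

H_0 ≅ Z,  H_1 ≅ Z^2,  H_2 ≅ Z.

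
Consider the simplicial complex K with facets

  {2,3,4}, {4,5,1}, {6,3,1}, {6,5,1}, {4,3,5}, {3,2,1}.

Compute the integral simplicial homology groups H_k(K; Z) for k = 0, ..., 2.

K has 6 vertices, 12 edges, 6 triangles.
rank ∂_0 = 0, rank ∂_1 = 5 ⇒ b_0 = 6 − 0 − 5 = 1; all invariant factors of ∂_1 are 1 so no torsion. So H_0 ≅ Z.
rank ∂_1 = 5, rank ∂_2 = 6 ⇒ b_1 = 12 − 5 − 6 = 1; all invariant factors of ∂_2 are 1 so no torsion. So H_1 ≅ Z.
rank ∂_2 = 6, rank ∂_3 = 0 ⇒ b_2 = 6 − 6 − 0 = 0. So H_2 ≅ 0.

H_0 = Z,  H_1 = Z,  H_2 = 0.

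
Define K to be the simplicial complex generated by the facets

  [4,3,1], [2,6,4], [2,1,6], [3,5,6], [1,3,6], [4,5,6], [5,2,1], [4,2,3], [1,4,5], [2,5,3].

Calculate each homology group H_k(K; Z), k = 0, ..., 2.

H_0 = Z,  H_1 = Z/2,  H_2 = 0.

We work with the vertex ordering 1 < 2 < 3 < 4 < 5 < 6. The simplices of K, each written with vertices in increasing order, are:

  0-simplices (6): [1], [2], [3], [4], [5], [6]
  1-simplices (15): [1,2], [1,3], [1,4], [1,5], [1,6], [2,3], [2,4], [2,5], [2,6], [3,4], [3,5], [3,6], [4,5], [4,6], [5,6]
  2-simplices (10): [1,2,5], [1,2,6], [1,3,4], [1,3,6], [1,4,5], [2,3,4], [2,3,5], [2,4,6], [3,5,6], [4,5,6]

Hence C_0 ≅ Z^6, C_1 ≅ Z^15, C_2 ≅ Z^10.

∂_1: C_1 → C_0 sends each edge [p,q] (with p < q) to q − p. For instance
  ∂[1,2] = [2] − [1].
The 6×15 boundary matrix has rank 5 and Smith normal form diag(1,1,1,1,1).

The boundary map ∂_2: C_2 → C_1 maps a triangle to the signed sum of its edges. For instance
  ∂[3,5,6] = [5,6] − [3,6] + [3,5],
  ∂[1,2,5] = [2,5] − [1,5] + [1,2].
The 15×10 boundary matrix has rank 10 and Smith normal form diag(1,1,1,1,1,1,1,1,1,2).

Now H_k = ker ∂_k / im ∂_{k+1}, so:

  H_0: rank C_0 − rank ∂_1 = 6 − 5 = 1, and the invariant factors of ∂_1 are all 1, so H_0 ≅ Z.
  H_1: rank ker ∂_1 − rank ∂_2 = (15 − 5) − 10 = 0, and ∂_2 has invariant factor 2 > 1, so H_1 ≅ Z/2.
  H_2: rank ker ∂_2 − rank ∂_3 = (10 − 10) − 0 = 0, and there is no ∂_3, so H_2 ≅ 0.

As a check, the Euler characteristic is 6 − 15 + 10 = 1, which agrees with 1 − 0 + 0 = 1.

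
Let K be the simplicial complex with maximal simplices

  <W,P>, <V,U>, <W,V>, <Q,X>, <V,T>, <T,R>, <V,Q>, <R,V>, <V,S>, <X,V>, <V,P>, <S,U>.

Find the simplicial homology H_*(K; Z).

Order the vertices as P < Q < R < S < T < U < V < W < X. Listing each simplex with vertices in this order, K has dimension 1 with simplices:

  0-simplices (9): P, Q, R, S, T, U, V, W, X
  1-simplices (12): PV, PW, QV, QX, RT, RV, SU, SV, TV, UV, VW, VX

Hence C_0 ≅ Z^9, C_1 ≅ Z^12.

The boundary map ∂_1: C_1 → C_0 is given by ∂[p,q] = [q] − [p]. For instance
  ∂SU = U − S.
The 9×12 boundary matrix has rank 8 and Smith normal form diag(1,1,1,1,1,1,1,1).

Reading off H_k = ker ∂_k / im ∂_{k+1}:

  H_0: rank C_0 − rank ∂_1 = 9 − 8 = 1, and the invariant factors of ∂_1 are all 1, so H_0 ≅ Z.
  H_1: rank ker ∂_1 − rank ∂_2 = (12 − 8) − 0 = 4, and there is no ∂_2, so H_1 ≅ Z^4.

H_0 ≅ Z,  H_1 ≅ Z^4.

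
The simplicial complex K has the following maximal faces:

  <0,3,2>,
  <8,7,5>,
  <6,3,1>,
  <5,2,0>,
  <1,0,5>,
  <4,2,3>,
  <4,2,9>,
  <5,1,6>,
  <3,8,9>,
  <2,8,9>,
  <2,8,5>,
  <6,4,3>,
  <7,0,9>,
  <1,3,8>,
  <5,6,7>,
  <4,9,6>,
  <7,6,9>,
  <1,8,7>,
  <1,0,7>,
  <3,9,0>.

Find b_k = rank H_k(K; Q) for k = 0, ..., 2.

b_0 = 1, b_1 = 1, b_2 = 0.

Order the vertices as 0 < 1 < 2 < 3 < 4 < 5 < 6 < 7 < 8 < 9. Listing each simplex with vertices in this order, K has dimension 2 with simplices:

  0-simplices (10): [0], [1], [2], [3], [4], [5], [6], [7], [8], [9]
  1-simplices (30): (30 of them)
  2-simplices (20): (20 of them)

so the chain groups are C_0 ≅ Z^10, C_1 ≅ Z^30, C_2 ≅ Z^20.

∂_1: C_1 → C_0 is given by ∂[p,q] = [q] − [p]. For instance
  ∂[1,3] = [3] − [1].
The 10×30 boundary matrix has rank 9 and Smith normal form diag(1,1,1,1,1,1,1,1,1).

∂_2: C_2 → C_1 maps a triangle to the signed sum of its edges. For instance
  ∂[1,5,6] = [5,6] − [1,6] + [1,5],
  ∂[2,3,4] = [3,4] − [2,4] + [2,3].
The 30×20 boundary matrix has rank 20 and Smith normal form diag(1,1,1,1,1,1,1,1,1,1,1,1,1,1,1,1,1,1,1,2).

Reading off H_k = ker ∂_k / im ∂_{k+1}:

  H_0: rank C_0 − rank ∂_1 = 10 − 9 = 1, and the invariant factors of ∂_1 are all 1, so H_0 = Z.
  H_1: rank ker ∂_1 − rank ∂_2 = (30 − 9) − 20 = 1, and ∂_2 has invariant factor 2 > 1, so H_1 = Z ⊕ Z_2.
  H_2: rank ker ∂_2 − rank ∂_3 = (20 − 20) − 0 = 0, and there is no ∂_3, so H_2 = 0.

(K is a triangulation of the Klein bottle.)

Hence the Betti numbers are b_0 = 1, b_1 = 1, b_2 = 0.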